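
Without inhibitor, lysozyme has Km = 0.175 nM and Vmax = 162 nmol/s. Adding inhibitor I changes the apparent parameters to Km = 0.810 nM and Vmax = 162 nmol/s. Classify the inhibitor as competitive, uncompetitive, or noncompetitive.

competitive

Km increases (0.175 → 0.810 nM) while Vmax is unchanged — the hallmark of competitive inhibition.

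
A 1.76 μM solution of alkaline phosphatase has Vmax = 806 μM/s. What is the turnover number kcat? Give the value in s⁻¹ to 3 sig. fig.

458 s⁻¹

kcat = Vmax/[E]total = 806 μM/s / 1.76 μM = 458 s⁻¹.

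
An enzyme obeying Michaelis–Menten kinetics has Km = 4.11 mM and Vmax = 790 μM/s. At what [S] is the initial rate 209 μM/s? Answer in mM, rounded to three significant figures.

The required fractional saturation is v/Vmax = 209/790 = 0.2646.
Then [S]/(Km+[S]) = 0.2646 ⇒ [S] = 4.11 × 0.2646/(1 − 0.2646) = 1.48 mM.

1.48 mM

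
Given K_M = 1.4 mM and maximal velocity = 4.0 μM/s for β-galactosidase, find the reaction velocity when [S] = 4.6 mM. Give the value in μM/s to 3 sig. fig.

[S]/(Km+[S]) = 4.6/6.000 = 0.7667, the fractional saturation.
v = 0.7667 × Vmax = 0.7667 × 4.0 = 3.07 μM/s.

3.07 μM/s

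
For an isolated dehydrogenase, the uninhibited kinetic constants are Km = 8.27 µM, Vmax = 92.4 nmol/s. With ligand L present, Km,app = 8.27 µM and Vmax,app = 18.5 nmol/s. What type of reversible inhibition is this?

noncompetitive

Vmax decreases (92.4 → 18.5 nmol/s) while Km is unchanged — pure noncompetitive inhibition.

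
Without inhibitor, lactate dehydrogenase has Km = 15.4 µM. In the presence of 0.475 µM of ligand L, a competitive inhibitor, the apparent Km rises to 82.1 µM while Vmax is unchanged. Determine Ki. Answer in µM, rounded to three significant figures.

Competitive: Km,app = α·Km with α = 1 + [I]/Ki.
α = Km,app/Km = 82.1/15.4 = 5.331.
Ki = [I]/(α − 1) = 0.475/4.331 = 0.110 µM.

0.110 µM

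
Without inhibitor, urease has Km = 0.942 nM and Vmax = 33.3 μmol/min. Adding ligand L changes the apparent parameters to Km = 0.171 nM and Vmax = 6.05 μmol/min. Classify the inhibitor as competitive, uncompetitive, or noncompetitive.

Both Km and Vmax decrease by the same factor (~5.50-fold) — characteristic of uncompetitive inhibition.

uncompetitive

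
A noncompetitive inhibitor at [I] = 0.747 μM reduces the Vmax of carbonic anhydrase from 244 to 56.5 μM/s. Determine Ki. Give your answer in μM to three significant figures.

Noncompetitive: Vmax,app = Vmax/α with α = 1 + [I]/Ki.
α = Vmax/Vmax,app = 244/56.5 = 4.319.
Since α = 1 + [I]/Ki, [I]/Ki = 4.319 − 1 = 3.319 and Ki = 0.747/3.319 = 0.225 μM.

0.225 μM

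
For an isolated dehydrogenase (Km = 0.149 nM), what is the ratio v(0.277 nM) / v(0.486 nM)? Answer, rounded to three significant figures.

0.850

Since Vmax cancels, v₂/v₁ = [S]₂(Km+[S]₁) / [S]₁(Km+[S]₂).
= 0.277×(0.149+0.486) / (0.486×(0.149+0.277)) = 0.1759/0.2070 = 0.850.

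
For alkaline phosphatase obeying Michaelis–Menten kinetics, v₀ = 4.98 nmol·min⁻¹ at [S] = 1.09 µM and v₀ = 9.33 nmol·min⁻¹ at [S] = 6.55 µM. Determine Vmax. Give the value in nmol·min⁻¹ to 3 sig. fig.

11.3 nmol·min⁻¹

In reciprocal form, 1/v = (Km/Vmax)·(1/[S]) + 1/Vmax. The two points give (1/[S], 1/v) = (0.9174, 0.2008) and (0.1527, 0.1072).
Slope = (0.2008 − 0.1072)/(0.9174 − 0.1527) = 0.1224; intercept = 0.2008 − 0.1224×0.9174 = 0.08849.
Vmax = 1/intercept = 11.3 nmol·min⁻¹; Km = slope × Vmax = 0.1224 × 11.3 = 1.38 µM.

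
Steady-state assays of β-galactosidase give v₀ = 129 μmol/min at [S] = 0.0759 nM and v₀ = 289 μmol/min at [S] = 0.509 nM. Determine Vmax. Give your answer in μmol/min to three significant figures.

369 μmol/min

From v = Vmax[S]/(Km+[S]), each point gives Vmax = v(Km+[S])/[S].
Equating: 129(Km+0.0759)/0.0759 = 289(Km+0.509)/0.509.
1700·Km + 129 = 567.8·Km + 289, so (1700 − 567.8)·Km = 289 − 129.
Km = 160.0/1132 = 0.141 nM; then Vmax = 129(0.141+0.0759)/0.0759 = 369 μmol/min.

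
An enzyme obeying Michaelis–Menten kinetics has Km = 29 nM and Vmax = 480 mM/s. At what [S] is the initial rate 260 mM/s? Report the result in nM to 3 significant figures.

34.3 nM

Rearranging v = Vmax[S]/(Km+[S]) gives [S] = Km·v/(Vmax − v).
[S] = 29 × 260 / (480 − 260) = 7540/220.0 = 34.3 nM.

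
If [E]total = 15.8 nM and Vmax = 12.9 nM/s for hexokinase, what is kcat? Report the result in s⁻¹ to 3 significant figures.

kcat = Vmax/[E]total = 12.9 nM/s / 15.8 nM = 0.816 s⁻¹.

0.816 s⁻¹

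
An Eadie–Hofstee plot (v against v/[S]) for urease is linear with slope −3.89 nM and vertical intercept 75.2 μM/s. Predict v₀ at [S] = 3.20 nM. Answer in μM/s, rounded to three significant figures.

In the Eadie–Hofstee form v = Vmax − Km·(v/[S]), the slope is −Km and the intercept is Vmax, so Km = 3.89 nM and Vmax = 75.2 μM/s.
v = 75.2 × 3.20/(3.89 + 3.20) = 33.9 μM/s.

33.9 μM/s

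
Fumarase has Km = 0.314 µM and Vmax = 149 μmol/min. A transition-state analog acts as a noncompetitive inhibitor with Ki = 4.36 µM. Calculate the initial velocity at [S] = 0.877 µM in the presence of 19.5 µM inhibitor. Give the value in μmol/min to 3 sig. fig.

With α = 1 + [I]/Ki = 1 + 19.5/4.36 = 5.472, the noncompetitive rate law is v = (Vmax/α)·[S] / (Km + [S]).
v = (149/5.472)×0.877 / (0.314 + 0.877) = 23.88/1.191 = 20.0 μmol/min.

20.0 μmol/min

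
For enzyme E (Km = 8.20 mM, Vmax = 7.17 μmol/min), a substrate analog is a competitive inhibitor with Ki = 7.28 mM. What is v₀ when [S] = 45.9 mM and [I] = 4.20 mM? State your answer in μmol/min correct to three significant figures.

With α = 1 + [I]/Ki = 1 + 4.20/7.28 = 1.577, the competitive rate law is v = Vmax[S] / (αKm + [S]).
v = 7.17×45.9 / (1.577×8.20 + 45.9) = 329.1/58.83 = 5.59 μmol/min.

5.59 μmol/min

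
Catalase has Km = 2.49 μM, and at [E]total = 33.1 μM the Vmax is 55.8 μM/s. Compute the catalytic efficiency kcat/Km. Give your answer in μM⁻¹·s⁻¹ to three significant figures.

kcat = Vmax/[E]total = 55.8/33.1 = 1.69 s⁻¹.
kcat/Km = 1.69/2.49 = 0.677 μM⁻¹·s⁻¹.

0.677 μM⁻¹·s⁻¹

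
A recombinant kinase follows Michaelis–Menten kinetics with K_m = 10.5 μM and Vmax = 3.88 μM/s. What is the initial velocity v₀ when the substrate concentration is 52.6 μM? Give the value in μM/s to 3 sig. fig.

3.23 μM/s

[S]/(Km+[S]) = 52.6/63.10 = 0.8336, the fractional saturation.
v = 0.8336 × Vmax = 0.8336 × 3.88 = 3.23 μM/s.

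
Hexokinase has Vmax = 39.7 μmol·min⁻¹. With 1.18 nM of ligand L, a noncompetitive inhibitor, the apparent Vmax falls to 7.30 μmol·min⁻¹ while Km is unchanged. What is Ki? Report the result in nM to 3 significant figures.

Noncompetitive: Vmax,app = Vmax/α with α = 1 + [I]/Ki.
α = Vmax/Vmax,app = 39.7/7.30 = 5.438.
Since α = 1 + [I]/Ki, [I]/Ki = 5.438 − 1 = 4.438 and Ki = 1.18/4.438 = 0.266 nM.

0.266 nM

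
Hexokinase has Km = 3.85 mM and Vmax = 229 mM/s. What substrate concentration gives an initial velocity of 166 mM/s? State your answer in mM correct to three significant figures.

10.1 mM

Rearranging v = Vmax[S]/(Km+[S]) gives [S] = Km·v/(Vmax − v).
[S] = 3.85 × 166 / (229 − 166) = 639.1/63.00 = 10.1 mM.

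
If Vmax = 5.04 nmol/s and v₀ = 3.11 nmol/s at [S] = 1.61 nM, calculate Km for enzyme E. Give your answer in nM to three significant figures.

From v = Vmax[S]/(Km+[S]), Km = [S](Vmax − v)/v.
Km = 1.61 × (5.04 − 3.11) / 3.11 = 3.107/3.11 = 0.999 nM.

0.999 nM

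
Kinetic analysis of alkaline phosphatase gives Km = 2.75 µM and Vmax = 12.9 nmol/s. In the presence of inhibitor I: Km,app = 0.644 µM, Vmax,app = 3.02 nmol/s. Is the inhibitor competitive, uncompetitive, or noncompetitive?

Both Km and Vmax decrease by the same factor (~4.27-fold) — characteristic of uncompetitive inhibition.

uncompetitive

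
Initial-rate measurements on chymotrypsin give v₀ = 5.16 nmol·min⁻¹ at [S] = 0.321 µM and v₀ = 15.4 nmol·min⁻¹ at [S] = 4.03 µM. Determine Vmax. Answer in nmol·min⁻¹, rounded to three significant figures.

18.6 nmol·min⁻¹

From v = Vmax[S]/(Km+[S]), each point gives Vmax = v(Km+[S])/[S].
Equating: 5.16(Km+0.321)/0.321 = 15.4(Km+4.03)/4.03.
16.07·Km + 5.16 = 3.821·Km + 15.4, so (16.07 − 3.821)·Km = 15.4 − 5.16.
Km = 10.24/12.25 = 0.836 µM; then Vmax = 5.16(0.836+0.321)/0.321 = 18.6 nmol·min⁻¹.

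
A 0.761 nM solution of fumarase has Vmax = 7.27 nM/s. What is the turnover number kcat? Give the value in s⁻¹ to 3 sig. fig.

9.55 s⁻¹

kcat = Vmax/[E]total = 7.27 nM/s / 0.761 nM = 9.55 s⁻¹.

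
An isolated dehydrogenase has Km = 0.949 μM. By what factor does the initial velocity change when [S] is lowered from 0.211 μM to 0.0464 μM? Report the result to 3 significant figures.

Since Vmax cancels, v₂/v₁ = [S]₂(Km+[S]₁) / [S]₁(Km+[S]₂).
= 0.0464×(0.949+0.211) / (0.211×(0.949+0.0464)) = 0.05382/0.2100 = 0.256.

0.256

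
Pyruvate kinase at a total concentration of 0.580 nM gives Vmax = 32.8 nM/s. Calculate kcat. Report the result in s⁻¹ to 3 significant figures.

kcat = Vmax/[E]total = 32.8 nM/s / 0.580 nM = 56.6 s⁻¹.

56.6 s⁻¹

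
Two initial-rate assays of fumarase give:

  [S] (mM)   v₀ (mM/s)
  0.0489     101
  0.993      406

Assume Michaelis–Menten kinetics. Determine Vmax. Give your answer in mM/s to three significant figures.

From v = Vmax[S]/(Km+[S]), each point gives Vmax = v(Km+[S])/[S].
Equating: 101(Km+0.0489)/0.0489 = 406(Km+0.993)/0.993.
2065·Km + 101 = 408.9·Km + 406, so (2065 − 408.9)·Km = 406 − 101.
Km = 305.0/1657 = 0.184 mM; then Vmax = 101(0.184+0.0489)/0.0489 = 481 mM/s.

481 mM/s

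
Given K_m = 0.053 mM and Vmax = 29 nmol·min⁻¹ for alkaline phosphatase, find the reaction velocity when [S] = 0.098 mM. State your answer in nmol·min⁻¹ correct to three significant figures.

18.8 nmol·min⁻¹

v = Vmax·[S]/(Km + [S]) = 29 × 0.098 / (0.053 + 0.098)
  = 2.842 / 0.1510 = 18.8 nmol·min⁻¹.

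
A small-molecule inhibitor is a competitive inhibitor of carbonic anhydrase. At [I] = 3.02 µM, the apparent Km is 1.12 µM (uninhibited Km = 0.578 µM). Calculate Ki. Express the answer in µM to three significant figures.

3.22 µM

Competitive: Km,app = α·Km with α = 1 + [I]/Ki.
α = Km,app/Km = 1.12/0.578 = 1.938.
Ki = [I]/(α − 1) = 3.02/0.9377 = 3.22 µM.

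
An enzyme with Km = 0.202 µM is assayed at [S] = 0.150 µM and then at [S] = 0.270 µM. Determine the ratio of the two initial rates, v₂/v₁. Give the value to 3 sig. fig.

Since Vmax cancels, v₂/v₁ = [S]₂(Km+[S]₁) / [S]₁(Km+[S]₂).
= 0.270×(0.202+0.150) / (0.150×(0.202+0.270)) = 0.09504/0.07080 = 1.34.

1.34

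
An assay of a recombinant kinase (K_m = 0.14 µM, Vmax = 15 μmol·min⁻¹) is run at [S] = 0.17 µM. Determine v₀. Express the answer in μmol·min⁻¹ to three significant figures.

8.23 μmol·min⁻¹

v = Vmax·[S]/(Km + [S]) = 15 × 0.17 / (0.14 + 0.17)
  = 2.550 / 0.3100 = 8.23 μmol·min⁻¹.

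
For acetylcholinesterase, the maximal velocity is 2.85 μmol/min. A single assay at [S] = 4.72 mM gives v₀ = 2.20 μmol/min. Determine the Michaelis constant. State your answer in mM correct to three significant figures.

From v = Vmax[S]/(Km+[S]), Km = [S](Vmax − v)/v.
Km = 4.72 × (2.85 − 2.20) / 2.20 = 3.068/2.20 = 1.39 mM.

1.39 mM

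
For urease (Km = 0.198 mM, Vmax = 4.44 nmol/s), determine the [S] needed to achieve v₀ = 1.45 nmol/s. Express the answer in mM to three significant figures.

Rearranging v = Vmax[S]/(Km+[S]) gives [S] = Km·v/(Vmax − v).
[S] = 0.198 × 1.45 / (4.44 − 1.45) = 0.2871/2.990 = 0.0960 mM.

0.0960 mM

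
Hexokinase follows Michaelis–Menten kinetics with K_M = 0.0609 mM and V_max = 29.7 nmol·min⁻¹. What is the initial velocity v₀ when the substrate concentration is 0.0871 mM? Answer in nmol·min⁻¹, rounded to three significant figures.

[S]/(Km+[S]) = 0.0871/0.1480 = 0.5885, the fractional saturation.
v = 0.5885 × Vmax = 0.5885 × 29.7 = 17.5 nmol·min⁻¹.

17.5 nmol·min⁻¹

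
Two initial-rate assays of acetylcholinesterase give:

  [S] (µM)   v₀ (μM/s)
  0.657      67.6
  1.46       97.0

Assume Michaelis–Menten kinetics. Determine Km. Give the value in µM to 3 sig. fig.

From v = Vmax[S]/(Km+[S]), each point gives Vmax = v(Km+[S])/[S].
Equating: 67.6(Km+0.657)/0.657 = 97.0(Km+1.46)/1.46.
102.9·Km + 67.6 = 66.44·Km + 97.0, so (102.9 − 66.44)·Km = 97.0 − 67.6.
Km = 29.40/36.45 = 0.807 µM; then Vmax = 67.6(0.807+0.657)/0.657 = 151 μM/s.

0.807 µM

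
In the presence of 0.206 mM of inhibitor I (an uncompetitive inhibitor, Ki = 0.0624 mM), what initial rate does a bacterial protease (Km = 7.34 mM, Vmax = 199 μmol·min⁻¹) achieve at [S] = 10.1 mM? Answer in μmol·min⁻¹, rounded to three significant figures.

α = 1 + [I]/Ki = 1 + 0.206/0.0624 = 4.301.
For an uncompetitive inhibitor, both parameters are divided by α, giving Vmax/α and Km/α: Km,app = 1.71 mM, Vmax,app = 46.3 μmol·min⁻¹.
v = Vmax,app·[S]/(Km,app + [S]) = 46.3 × 10.1/(1.71 + 10.1) = 39.6 μmol·min⁻¹.

39.6 μmol·min⁻¹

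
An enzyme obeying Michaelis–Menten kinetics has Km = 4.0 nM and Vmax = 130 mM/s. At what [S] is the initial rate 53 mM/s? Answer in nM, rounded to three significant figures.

2.75 nM

The required fractional saturation is v/Vmax = 53/130 = 0.4077.
Then [S]/(Km+[S]) = 0.4077 ⇒ [S] = 4.0 × 0.4077/(1 − 0.4077) = 2.75 nM.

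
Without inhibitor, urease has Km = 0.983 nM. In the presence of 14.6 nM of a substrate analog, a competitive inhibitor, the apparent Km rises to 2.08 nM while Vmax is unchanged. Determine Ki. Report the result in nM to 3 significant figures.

13.1 nM

Competitive: Km,app = α·Km with α = 1 + [I]/Ki.
α = Km,app/Km = 2.08/0.983 = 2.116.
Since α = 1 + [I]/Ki, [I]/Ki = 2.116 − 1 = 1.116 and Ki = 14.6/1.116 = 13.1 nM.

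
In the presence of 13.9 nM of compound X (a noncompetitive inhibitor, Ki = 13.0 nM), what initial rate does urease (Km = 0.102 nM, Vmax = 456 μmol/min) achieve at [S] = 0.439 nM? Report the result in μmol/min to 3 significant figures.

With α = 1 + [I]/Ki = 1 + 13.9/13.0 = 2.069, the noncompetitive rate law is v = (Vmax/α)·[S] / (Km + [S]).
v = (456/2.069)×0.439 / (0.102 + 0.439) = 96.74/0.5410 = 179 μmol/min.

179 μmol/min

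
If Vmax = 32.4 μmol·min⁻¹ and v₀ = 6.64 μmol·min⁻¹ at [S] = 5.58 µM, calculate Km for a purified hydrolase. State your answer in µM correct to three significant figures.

21.6 µM

v/Vmax = 6.64/32.4 = 0.2049 = [S]/(Km+[S]).
So Km + [S] = [S]/0.2049 = 27.23 µM, giving Km = 27.23 − 5.58 = 21.6 µM.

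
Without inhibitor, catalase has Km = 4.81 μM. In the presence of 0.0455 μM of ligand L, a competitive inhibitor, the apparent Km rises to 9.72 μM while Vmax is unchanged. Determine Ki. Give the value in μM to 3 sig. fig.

Competitive: Km,app = α·Km with α = 1 + [I]/Ki.
α = Km,app/Km = 9.72/4.81 = 2.021.
Since α = 1 + [I]/Ki, [I]/Ki = 2.021 − 1 = 1.021 and Ki = 0.0455/1.021 = 0.0446 μM.

0.0446 μM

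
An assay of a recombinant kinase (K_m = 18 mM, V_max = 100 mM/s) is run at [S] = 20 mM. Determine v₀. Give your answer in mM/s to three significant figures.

[S]/(Km+[S]) = 20/38.00 = 0.5263, the fractional saturation.
v = 0.5263 × Vmax = 0.5263 × 100 = 52.6 mM/s.

52.6 mM/s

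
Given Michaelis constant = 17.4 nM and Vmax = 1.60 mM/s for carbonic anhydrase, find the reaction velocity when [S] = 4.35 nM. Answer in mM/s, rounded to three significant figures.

0.320 mM/s

v = Vmax·[S]/(Km + [S]) = 1.60 × 4.35 / (17.4 + 4.35)
  = 6.960 / 21.75 = 0.320 mM/s.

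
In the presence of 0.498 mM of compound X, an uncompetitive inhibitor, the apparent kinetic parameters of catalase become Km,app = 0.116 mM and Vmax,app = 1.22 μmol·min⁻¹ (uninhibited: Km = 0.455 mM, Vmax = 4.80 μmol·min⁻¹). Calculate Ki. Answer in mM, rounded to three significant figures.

0.170 mM

Uncompetitive: Vmax,app = Vmax/α (and Km,app = Km/α) with α = 1 + [I]/Ki.
α = Vmax/Vmax,app = 4.80/1.22 = 3.934.
Since α = 1 + [I]/Ki, [I]/Ki = 3.934 − 1 = 2.934 and Ki = 0.498/2.934 = 0.170 mM.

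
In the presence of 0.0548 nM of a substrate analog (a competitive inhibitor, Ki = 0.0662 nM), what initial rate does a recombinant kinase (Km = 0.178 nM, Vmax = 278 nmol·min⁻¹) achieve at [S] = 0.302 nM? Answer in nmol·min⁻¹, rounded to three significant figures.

With α = 1 + [I]/Ki = 1 + 0.0548/0.0662 = 1.828, the competitive rate law is v = Vmax[S] / (αKm + [S]).
v = 278×0.302 / (1.828×0.178 + 0.302) = 83.96/0.6273 = 134 nmol·min⁻¹.

134 nmol·min⁻¹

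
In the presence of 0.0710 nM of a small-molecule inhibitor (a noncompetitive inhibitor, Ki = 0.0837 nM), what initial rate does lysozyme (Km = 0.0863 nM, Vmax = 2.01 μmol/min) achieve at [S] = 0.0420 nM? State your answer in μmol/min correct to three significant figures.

With α = 1 + [I]/Ki = 1 + 0.0710/0.0837 = 1.848, the noncompetitive rate law is v = (Vmax/α)·[S] / (Km + [S]).
v = (2.01/1.848)×0.0420 / (0.0863 + 0.0420) = 0.04568/0.1283 = 0.356 μmol/min.

0.356 μmol/min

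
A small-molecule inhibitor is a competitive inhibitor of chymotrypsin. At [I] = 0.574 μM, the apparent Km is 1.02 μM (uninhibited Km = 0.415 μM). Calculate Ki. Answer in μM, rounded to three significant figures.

Competitive: Km,app = α·Km with α = 1 + [I]/Ki.
α = Km,app/Km = 1.02/0.415 = 2.458.
Since α = 1 + [I]/Ki, [I]/Ki = 2.458 − 1 = 1.458 and Ki = 0.574/1.458 = 0.394 μM.

0.394 μM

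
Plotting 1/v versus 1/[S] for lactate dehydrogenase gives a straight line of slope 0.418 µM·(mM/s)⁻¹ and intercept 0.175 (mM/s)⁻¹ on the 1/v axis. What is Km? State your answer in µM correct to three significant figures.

2.39 µM

y-intercept = 1/Vmax ⇒ Vmax = 5.71 mM/s; slope = Km/Vmax ⇒ Km = slope × Vmax.
Km = 0.418 × 5.71 = 2.39 µM.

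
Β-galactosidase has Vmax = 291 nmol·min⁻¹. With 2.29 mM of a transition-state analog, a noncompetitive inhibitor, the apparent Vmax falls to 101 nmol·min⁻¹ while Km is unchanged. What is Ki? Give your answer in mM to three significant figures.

1.22 mM

Noncompetitive: Vmax,app = Vmax/α with α = 1 + [I]/Ki.
α = Vmax/Vmax,app = 291/101 = 2.881.
Since α = 1 + [I]/Ki, [I]/Ki = 2.881 − 1 = 1.881 and Ki = 2.29/1.881 = 1.22 mM.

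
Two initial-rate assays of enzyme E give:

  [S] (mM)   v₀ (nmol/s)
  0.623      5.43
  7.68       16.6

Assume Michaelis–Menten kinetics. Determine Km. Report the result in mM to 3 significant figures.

1.70 mM

From v = Vmax[S]/(Km+[S]), each point gives Vmax = v(Km+[S])/[S].
Equating: 5.43(Km+0.623)/0.623 = 16.6(Km+7.68)/7.68.
8.716·Km + 5.43 = 2.161·Km + 16.6, so (8.716 − 2.161)·Km = 16.6 − 5.43.
Km = 11.17/6.554 = 1.70 mM; then Vmax = 5.43(1.70+0.623)/0.623 = 20.3 nmol/s.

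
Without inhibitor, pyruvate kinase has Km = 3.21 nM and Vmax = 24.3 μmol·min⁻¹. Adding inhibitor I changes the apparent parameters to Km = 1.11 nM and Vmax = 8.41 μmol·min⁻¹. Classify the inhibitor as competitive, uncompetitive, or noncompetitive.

Both Km and Vmax decrease by the same factor (~2.89-fold) — characteristic of uncompetitive inhibition.

uncompetitive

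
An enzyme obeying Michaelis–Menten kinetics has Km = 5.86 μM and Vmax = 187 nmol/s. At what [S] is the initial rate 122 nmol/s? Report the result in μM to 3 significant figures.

11.0 μM

The required fractional saturation is v/Vmax = 122/187 = 0.6524.
Then [S]/(Km+[S]) = 0.6524 ⇒ [S] = 5.86 × 0.6524/(1 − 0.6524) = 11.0 μM.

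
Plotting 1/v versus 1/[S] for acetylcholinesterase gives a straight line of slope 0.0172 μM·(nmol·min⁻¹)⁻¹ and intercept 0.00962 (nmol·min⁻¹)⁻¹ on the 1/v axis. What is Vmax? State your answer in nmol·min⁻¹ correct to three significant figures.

The y-intercept of a Lineweaver–Burk plot equals 1/Vmax, so Vmax = 1/0.00962 = 104 nmol·min⁻¹.

104 nmol·min⁻¹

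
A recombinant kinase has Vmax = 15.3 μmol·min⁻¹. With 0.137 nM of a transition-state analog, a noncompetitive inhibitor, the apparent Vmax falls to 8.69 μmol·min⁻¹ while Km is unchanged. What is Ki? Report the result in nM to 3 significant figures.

0.180 nM

Noncompetitive: Vmax,app = Vmax/α with α = 1 + [I]/Ki.
α = Vmax/Vmax,app = 15.3/8.69 = 1.761.
Since α = 1 + [I]/Ki, [I]/Ki = 1.761 − 1 = 0.7606 and Ki = 0.137/0.7606 = 0.180 nM.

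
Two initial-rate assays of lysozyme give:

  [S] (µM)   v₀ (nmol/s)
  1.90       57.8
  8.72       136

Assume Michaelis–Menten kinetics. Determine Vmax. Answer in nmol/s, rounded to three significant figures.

218 nmol/s

From v = Vmax[S]/(Km+[S]), each point gives Vmax = v(Km+[S])/[S].
Equating: 57.8(Km+1.90)/1.90 = 136(Km+8.72)/8.72.
30.42·Km + 57.8 = 15.60·Km + 136, so (30.42 − 15.60)·Km = 136 − 57.8.
Km = 78.20/14.82 = 5.27 µM; then Vmax = 57.8(5.27+1.90)/1.90 = 218 nmol/s.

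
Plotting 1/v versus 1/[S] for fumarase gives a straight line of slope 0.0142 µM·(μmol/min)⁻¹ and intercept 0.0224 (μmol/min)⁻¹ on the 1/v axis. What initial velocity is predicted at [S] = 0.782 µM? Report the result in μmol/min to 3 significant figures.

24.7 μmol/min

The y-intercept is 1/Vmax, so Vmax = 1/0.0224 = 44.6 μmol/min.
The slope is Km/Vmax, so Km = 0.0142 × 44.6 = 0.634 µM.
Then v = 44.6 × 0.782/(0.634 + 0.782) = 24.7 μmol/min.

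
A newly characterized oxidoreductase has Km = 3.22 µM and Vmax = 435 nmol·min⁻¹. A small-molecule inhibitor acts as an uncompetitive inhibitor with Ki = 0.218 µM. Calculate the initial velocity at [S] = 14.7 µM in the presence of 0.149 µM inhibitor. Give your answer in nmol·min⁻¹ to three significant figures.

α = 1 + [I]/Ki = 1 + 0.149/0.218 = 1.683.
For an uncompetitive inhibitor, both parameters are divided by α, giving Vmax/α and Km/α: Km,app = 1.91 µM, Vmax,app = 258 nmol·min⁻¹.
v = Vmax,app·[S]/(Km,app + [S]) = 258 × 14.7/(1.91 + 14.7) = 229 nmol·min⁻¹.

229 nmol·min⁻¹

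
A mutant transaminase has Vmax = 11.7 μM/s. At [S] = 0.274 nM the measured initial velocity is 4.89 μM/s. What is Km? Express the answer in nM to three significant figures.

From v = Vmax[S]/(Km+[S]), Km = [S](Vmax − v)/v.
Km = 0.274 × (11.7 − 4.89) / 4.89 = 1.866/4.89 = 0.382 nM.

0.382 nM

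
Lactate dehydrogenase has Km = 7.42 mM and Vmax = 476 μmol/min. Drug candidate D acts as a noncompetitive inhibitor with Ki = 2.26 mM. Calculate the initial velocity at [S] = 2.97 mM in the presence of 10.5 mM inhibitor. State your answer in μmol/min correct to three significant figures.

24.1 μmol/min

α = 1 + [I]/Ki = 1 + 10.5/2.26 = 5.646.
For a noncompetitive inhibitor, Vmax is reduced to Vmax/α while Km is unchanged: Km,app = 7.42 mM, Vmax,app = 84.3 μmol/min.
v = Vmax,app·[S]/(Km,app + [S]) = 84.3 × 2.97/(7.42 + 2.97) = 24.1 μmol/min.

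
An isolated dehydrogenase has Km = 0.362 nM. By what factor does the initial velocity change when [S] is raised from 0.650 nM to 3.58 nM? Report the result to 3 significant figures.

The fractional saturations are [S]/(Km+[S]) = 0.650/1.012 = 0.6423 and 3.58/3.942 = 0.9082.
v₂/v₁ is just their ratio: 0.9082/0.6423 = 1.41.

1.41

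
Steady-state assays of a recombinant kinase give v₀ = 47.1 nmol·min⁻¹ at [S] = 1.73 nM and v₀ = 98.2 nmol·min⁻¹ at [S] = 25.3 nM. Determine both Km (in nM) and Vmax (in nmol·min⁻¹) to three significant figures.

In reciprocal form, 1/v = (Km/Vmax)·(1/[S]) + 1/Vmax. The two points give (1/[S], 1/v) = (0.5780, 0.02123) and (0.03953, 0.01018).
Slope = (0.02123 − 0.01018)/(0.5780 − 0.03953) = 0.02052; intercept = 0.02123 − 0.02052×0.5780 = 0.009372.
Vmax = 1/intercept = 107 nmol·min⁻¹; Km = slope × Vmax = 0.02052 × 107 = 2.19 nM.

Km = 2.19 nM; Vmax = 107 nmol·min⁻¹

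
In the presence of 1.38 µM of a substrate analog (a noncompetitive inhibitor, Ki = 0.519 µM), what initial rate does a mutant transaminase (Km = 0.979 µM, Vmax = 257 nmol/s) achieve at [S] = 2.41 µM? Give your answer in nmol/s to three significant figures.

49.9 nmol/s

α = 1 + [I]/Ki = 1 + 1.38/0.519 = 3.659.
For a noncompetitive inhibitor, Vmax is reduced to Vmax/α while Km is unchanged: Km,app = 0.979 µM, Vmax,app = 70.2 nmol/s.
v = Vmax,app·[S]/(Km,app + [S]) = 70.2 × 2.41/(0.979 + 2.41) = 49.9 nmol/s.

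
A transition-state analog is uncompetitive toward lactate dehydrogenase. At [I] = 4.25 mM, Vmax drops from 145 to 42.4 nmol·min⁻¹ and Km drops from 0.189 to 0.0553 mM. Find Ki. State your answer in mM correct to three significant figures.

1.76 mM

Uncompetitive: Vmax,app = Vmax/α (and Km,app = Km/α) with α = 1 + [I]/Ki.
α = Vmax/Vmax,app = 145/42.4 = 3.420.
Since α = 1 + [I]/Ki, [I]/Ki = 3.420 − 1 = 2.420 and Ki = 4.25/2.420 = 1.76 mM.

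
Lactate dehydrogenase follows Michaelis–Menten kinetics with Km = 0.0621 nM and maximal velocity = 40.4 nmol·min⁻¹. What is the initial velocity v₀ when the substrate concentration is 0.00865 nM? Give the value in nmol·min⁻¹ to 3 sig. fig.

v = Vmax·[S]/(Km + [S]) = 40.4 × 0.00865 / (0.0621 + 0.00865)
  = 0.3495 / 0.07075 = 4.94 nmol·min⁻¹.

4.94 nmol·min⁻¹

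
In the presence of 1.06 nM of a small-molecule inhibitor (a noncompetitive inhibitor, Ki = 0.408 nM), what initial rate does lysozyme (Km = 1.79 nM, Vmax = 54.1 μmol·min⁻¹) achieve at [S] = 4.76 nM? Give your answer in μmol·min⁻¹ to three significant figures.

10.9 μmol·min⁻¹

α = 1 + [I]/Ki = 1 + 1.06/0.408 = 3.598.
For a noncompetitive inhibitor, Vmax is reduced to Vmax/α while Km is unchanged: Km,app = 1.79 nM, Vmax,app = 15.0 μmol·min⁻¹.
v = Vmax,app·[S]/(Km,app + [S]) = 15.0 × 4.76/(1.79 + 4.76) = 10.9 μmol·min⁻¹.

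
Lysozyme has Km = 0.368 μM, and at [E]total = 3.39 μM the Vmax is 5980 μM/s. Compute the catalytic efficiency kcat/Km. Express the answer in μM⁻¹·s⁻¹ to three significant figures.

4790 μM⁻¹·s⁻¹

kcat = Vmax/[E]total = 5980/3.39 = 1760 s⁻¹.
kcat/Km = 1760/0.368 = 4790 μM⁻¹·s⁻¹.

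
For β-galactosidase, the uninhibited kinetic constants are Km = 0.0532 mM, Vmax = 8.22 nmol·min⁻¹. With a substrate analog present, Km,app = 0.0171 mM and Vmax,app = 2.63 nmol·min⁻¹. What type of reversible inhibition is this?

uncompetitive

Both Km and Vmax decrease by the same factor (~3.12-fold) — characteristic of uncompetitive inhibition.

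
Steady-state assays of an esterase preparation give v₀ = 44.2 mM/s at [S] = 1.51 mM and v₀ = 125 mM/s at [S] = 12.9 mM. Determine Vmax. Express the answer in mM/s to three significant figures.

165 mM/s

From v = Vmax[S]/(Km+[S]), each point gives Vmax = v(Km+[S])/[S].
Equating: 44.2(Km+1.51)/1.51 = 125(Km+12.9)/12.9.
29.27·Km + 44.2 = 9.690·Km + 125, so (29.27 − 9.690)·Km = 125 − 44.2.
Km = 80.80/19.58 = 4.13 mM; then Vmax = 44.2(4.13+1.51)/1.51 = 165 mM/s.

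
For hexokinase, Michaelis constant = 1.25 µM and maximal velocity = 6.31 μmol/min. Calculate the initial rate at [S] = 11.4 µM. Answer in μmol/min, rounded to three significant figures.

5.69 μmol/min

v = Vmax·[S]/(Km + [S]) = 6.31 × 11.4 / (1.25 + 11.4)
  = 71.93 / 12.65 = 5.69 μmol/min.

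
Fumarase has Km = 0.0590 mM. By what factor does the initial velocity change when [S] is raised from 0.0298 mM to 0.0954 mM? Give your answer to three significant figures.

The fractional saturations are [S]/(Km+[S]) = 0.0298/0.08880 = 0.3356 and 0.0954/0.1544 = 0.6179.
v₂/v₁ is just their ratio: 0.6179/0.3356 = 1.84.

1.84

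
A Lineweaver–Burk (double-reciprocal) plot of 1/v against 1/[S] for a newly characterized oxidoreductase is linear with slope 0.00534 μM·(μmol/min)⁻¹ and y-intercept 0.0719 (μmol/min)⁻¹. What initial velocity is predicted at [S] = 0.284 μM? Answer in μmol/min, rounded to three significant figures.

11.0 μmol/min

The y-intercept is 1/Vmax, so Vmax = 1/0.0719 = 13.9 μmol/min.
The slope is Km/Vmax, so Km = 0.00534 × 13.9 = 0.0743 μM.
Then v = 13.9 × 0.284/(0.0743 + 0.284) = 11.0 μmol/min.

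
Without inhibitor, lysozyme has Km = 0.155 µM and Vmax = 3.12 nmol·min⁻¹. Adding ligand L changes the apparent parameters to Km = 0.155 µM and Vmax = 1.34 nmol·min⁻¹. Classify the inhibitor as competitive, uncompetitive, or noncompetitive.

Vmax decreases (3.12 → 1.34 nmol·min⁻¹) while Km is unchanged — pure noncompetitive inhibition.

noncompetitive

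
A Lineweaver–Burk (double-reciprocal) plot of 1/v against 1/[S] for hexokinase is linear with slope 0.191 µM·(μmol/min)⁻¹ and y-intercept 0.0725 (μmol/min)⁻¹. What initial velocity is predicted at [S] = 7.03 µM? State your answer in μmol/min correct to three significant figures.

The y-intercept is 1/Vmax, so Vmax = 1/0.0725 = 13.8 μmol/min.
The slope is Km/Vmax, so Km = 0.191 × 13.8 = 2.63 µM.
Then v = 13.8 × 7.03/(2.63 + 7.03) = 10.0 μmol/min.

10.0 μmol/min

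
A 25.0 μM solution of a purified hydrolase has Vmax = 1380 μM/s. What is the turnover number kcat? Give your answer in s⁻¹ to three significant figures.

55.2 s⁻¹

kcat = Vmax/[E]total = 1380 μM/s / 25.0 μM = 55.2 s⁻¹.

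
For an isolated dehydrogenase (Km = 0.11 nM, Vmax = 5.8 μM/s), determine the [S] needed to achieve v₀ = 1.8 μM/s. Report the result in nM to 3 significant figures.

0.0495 nM

Rearranging v = Vmax[S]/(Km+[S]) gives [S] = Km·v/(Vmax − v).
[S] = 0.11 × 1.8 / (5.8 − 1.8) = 0.1980/4.000 = 0.0495 nM.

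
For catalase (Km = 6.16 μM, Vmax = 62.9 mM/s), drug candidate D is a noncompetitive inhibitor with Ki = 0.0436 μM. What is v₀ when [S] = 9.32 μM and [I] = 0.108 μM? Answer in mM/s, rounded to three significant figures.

10.9 mM/s

With α = 1 + [I]/Ki = 1 + 0.108/0.0436 = 3.477, the noncompetitive rate law is v = (Vmax/α)·[S] / (Km + [S]).
v = (62.9/3.477)×9.32 / (6.16 + 9.32) = 168.6/15.48 = 10.9 mM/s.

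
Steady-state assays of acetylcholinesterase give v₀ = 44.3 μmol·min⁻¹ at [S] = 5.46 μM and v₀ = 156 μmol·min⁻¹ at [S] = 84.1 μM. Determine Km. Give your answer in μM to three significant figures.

From v = Vmax[S]/(Km+[S]), each point gives Vmax = v(Km+[S])/[S].
Equating: 44.3(Km+5.46)/5.46 = 156(Km+84.1)/84.1.
8.114·Km + 44.3 = 1.855·Km + 156, so (8.114 − 1.855)·Km = 156 − 44.3.
Km = 111.7/6.259 = 17.8 μM; then Vmax = 44.3(17.8+5.46)/5.46 = 189 μmol·min⁻¹.

17.8 μM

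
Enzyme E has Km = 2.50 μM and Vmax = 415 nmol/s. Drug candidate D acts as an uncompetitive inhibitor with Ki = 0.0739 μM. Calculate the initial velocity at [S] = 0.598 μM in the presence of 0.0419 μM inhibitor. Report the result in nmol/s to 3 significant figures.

α = 1 + [I]/Ki = 1 + 0.0419/0.0739 = 1.567.
For an uncompetitive inhibitor, both parameters are divided by α, giving Vmax/α and Km/α: Km,app = 1.60 μM, Vmax,app = 265 nmol/s.
v = Vmax,app·[S]/(Km,app + [S]) = 265 × 0.598/(1.60 + 0.598) = 72.2 nmol/s.

72.2 nmol/s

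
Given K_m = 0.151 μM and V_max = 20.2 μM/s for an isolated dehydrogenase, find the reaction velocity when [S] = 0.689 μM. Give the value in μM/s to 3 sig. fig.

16.6 μM/s

[S]/(Km+[S]) = 0.689/0.8400 = 0.8202, the fractional saturation.
v = 0.8202 × Vmax = 0.8202 × 20.2 = 16.6 μM/s.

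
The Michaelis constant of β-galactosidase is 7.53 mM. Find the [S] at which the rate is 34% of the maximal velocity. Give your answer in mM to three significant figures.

3.88 mM

v/Vmax = [S]/(Km+[S]) = 0.34, so [S] = Km·0.34/(1 − 0.34) = 7.53 × 0.5152.
[S] = 3.88 mM.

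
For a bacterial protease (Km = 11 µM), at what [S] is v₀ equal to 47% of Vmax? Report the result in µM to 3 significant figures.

v/Vmax = [S]/(Km+[S]) = 0.47, so [S] = Km·0.47/(1 − 0.47) = 11 × 0.8868.
[S] = 9.75 µM.

9.75 µM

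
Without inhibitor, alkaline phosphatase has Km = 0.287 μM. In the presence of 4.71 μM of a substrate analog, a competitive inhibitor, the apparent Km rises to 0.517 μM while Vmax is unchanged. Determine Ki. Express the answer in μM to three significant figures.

Competitive: Km,app = α·Km with α = 1 + [I]/Ki.
α = Km,app/Km = 0.517/0.287 = 1.801.
Ki = [I]/(α − 1) = 4.71/0.8014 = 5.88 μM.

5.88 μM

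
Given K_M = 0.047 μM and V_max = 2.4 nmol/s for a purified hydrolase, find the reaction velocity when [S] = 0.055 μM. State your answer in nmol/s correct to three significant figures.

v = Vmax·[S]/(Km + [S]) = 2.4 × 0.055 / (0.047 + 0.055)
  = 0.1320 / 0.1020 = 1.29 nmol/s.

1.29 nmol/s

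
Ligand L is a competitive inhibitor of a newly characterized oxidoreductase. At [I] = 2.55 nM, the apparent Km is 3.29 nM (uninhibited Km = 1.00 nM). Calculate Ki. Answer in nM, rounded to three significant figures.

1.11 nM

Competitive: Km,app = α·Km with α = 1 + [I]/Ki.
α = Km,app/Km = 3.29/1.00 = 3.290.
Since α = 1 + [I]/Ki, [I]/Ki = 3.290 − 1 = 2.290 and Ki = 2.55/2.290 = 1.11 nM.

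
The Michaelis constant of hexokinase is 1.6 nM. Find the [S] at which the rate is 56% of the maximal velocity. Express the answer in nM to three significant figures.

2.04 nM

v/Vmax = [S]/(Km+[S]) = 0.56, so [S] = Km·0.56/(1 − 0.56) = 1.6 × 1.273.
[S] = 2.04 nM.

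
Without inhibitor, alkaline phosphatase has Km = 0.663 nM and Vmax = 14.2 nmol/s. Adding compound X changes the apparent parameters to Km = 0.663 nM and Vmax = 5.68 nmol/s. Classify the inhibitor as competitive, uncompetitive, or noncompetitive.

noncompetitive

Vmax decreases (14.2 → 5.68 nmol/s) while Km is unchanged — pure noncompetitive inhibition.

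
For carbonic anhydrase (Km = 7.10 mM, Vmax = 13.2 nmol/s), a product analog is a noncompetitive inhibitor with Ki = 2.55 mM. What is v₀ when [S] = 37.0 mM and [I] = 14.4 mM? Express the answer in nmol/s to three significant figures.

With α = 1 + [I]/Ki = 1 + 14.4/2.55 = 6.647, the noncompetitive rate law is v = (Vmax/α)·[S] / (Km + [S]).
v = (13.2/6.647)×37.0 / (7.10 + 37.0) = 73.48/44.10 = 1.67 nmol/s.

1.67 nmol/s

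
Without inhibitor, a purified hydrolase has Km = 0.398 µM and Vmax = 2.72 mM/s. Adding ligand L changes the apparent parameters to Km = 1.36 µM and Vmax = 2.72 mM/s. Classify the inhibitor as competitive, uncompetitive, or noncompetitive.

Km increases (0.398 → 1.36 µM) while Vmax is unchanged — the hallmark of competitive inhibition.

competitive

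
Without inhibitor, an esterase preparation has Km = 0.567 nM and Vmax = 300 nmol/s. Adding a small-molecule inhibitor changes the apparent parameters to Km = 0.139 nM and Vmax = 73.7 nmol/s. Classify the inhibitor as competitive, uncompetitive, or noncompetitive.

uncompetitive

Both Km and Vmax decrease by the same factor (~4.07-fold) — characteristic of uncompetitive inhibition.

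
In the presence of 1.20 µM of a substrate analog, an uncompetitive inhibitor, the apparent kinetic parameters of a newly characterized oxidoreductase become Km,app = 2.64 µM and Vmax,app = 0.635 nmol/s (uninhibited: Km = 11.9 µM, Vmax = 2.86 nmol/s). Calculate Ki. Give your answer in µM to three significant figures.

0.342 µM

Uncompetitive: Vmax,app = Vmax/α (and Km,app = Km/α) with α = 1 + [I]/Ki.
α = Vmax/Vmax,app = 2.86/0.635 = 4.504.
Ki = [I]/(α − 1) = 1.20/3.504 = 0.342 µM.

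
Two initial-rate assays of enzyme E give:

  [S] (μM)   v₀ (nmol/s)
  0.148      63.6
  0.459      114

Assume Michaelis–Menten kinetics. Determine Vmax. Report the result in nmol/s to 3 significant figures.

183 nmol/s

From v = Vmax[S]/(Km+[S]), each point gives Vmax = v(Km+[S])/[S].
Equating: 63.6(Km+0.148)/0.148 = 114(Km+0.459)/0.459.
429.7·Km + 63.6 = 248.4·Km + 114, so (429.7 − 248.4)·Km = 114 − 63.6.
Km = 50.40/181.4 = 0.278 μM; then Vmax = 63.6(0.278+0.148)/0.148 = 183 nmol/s.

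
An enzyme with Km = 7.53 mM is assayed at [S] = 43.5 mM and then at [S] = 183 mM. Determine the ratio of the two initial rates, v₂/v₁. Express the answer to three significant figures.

1.13

The fractional saturations are [S]/(Km+[S]) = 43.5/51.03 = 0.8524 and 183/190.5 = 0.9605.
v₂/v₁ is just their ratio: 0.9605/0.8524 = 1.13.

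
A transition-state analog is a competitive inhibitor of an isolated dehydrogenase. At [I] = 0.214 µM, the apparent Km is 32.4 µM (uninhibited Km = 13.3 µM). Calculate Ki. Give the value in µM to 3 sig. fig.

0.149 µM

Competitive: Km,app = α·Km with α = 1 + [I]/Ki.
α = Km,app/Km = 32.4/13.3 = 2.436.
Ki = [I]/(α − 1) = 0.214/1.436 = 0.149 µM.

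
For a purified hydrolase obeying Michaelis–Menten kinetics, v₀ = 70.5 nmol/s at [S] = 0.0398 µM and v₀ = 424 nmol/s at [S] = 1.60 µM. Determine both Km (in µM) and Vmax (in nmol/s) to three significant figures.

Km = 0.235 µM; Vmax = 486 nmol/s

In reciprocal form, 1/v = (Km/Vmax)·(1/[S]) + 1/Vmax. The two points give (1/[S], 1/v) = (25.13, 0.01418) and (0.6250, 0.002358).
Slope = (0.01418 − 0.002358)/(25.13 − 0.6250) = 0.0004827; intercept = 0.01418 − 0.0004827×25.13 = 0.002057.
Vmax = 1/intercept = 486 nmol/s; Km = slope × Vmax = 0.0004827 × 486 = 0.235 µM.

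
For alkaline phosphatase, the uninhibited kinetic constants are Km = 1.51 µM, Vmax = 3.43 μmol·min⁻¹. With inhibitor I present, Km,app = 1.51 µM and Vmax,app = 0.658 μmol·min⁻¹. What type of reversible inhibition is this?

Vmax decreases (3.43 → 0.658 μmol·min⁻¹) while Km is unchanged — pure noncompetitive inhibition.

noncompetitive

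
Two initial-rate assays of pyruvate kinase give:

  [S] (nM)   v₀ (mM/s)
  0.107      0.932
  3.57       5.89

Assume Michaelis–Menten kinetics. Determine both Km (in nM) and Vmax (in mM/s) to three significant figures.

From v = Vmax[S]/(Km+[S]), each point gives Vmax = v(Km+[S])/[S].
Equating: 0.932(Km+0.107)/0.107 = 5.89(Km+3.57)/3.57.
8.710·Km + 0.932 = 1.650·Km + 5.89, so (8.710 − 1.650)·Km = 5.89 − 0.932.
Km = 4.958/7.060 = 0.702 nM; then Vmax = 0.932(0.702+0.107)/0.107 = 7.05 mM/s.

Km = 0.702 nM; Vmax = 7.05 mM/s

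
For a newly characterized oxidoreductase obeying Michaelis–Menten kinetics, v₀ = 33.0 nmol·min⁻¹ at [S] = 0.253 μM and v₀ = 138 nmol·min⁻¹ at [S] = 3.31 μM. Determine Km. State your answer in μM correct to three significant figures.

In reciprocal form, 1/v = (Km/Vmax)·(1/[S]) + 1/Vmax. The two points give (1/[S], 1/v) = (3.953, 0.03030) and (0.3021, 0.007246).
Slope = (0.03030 − 0.007246)/(3.953 − 0.3021) = 0.006316; intercept = 0.03030 − 0.006316×3.953 = 0.005338.
Vmax = 1/intercept = 187 nmol·min⁻¹; Km = slope × Vmax = 0.006316 × 187 = 1.18 μM.

1.18 μM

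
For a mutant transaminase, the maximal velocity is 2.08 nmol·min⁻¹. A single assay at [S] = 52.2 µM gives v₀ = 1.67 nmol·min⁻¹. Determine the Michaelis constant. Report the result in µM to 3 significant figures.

From v = Vmax[S]/(Km+[S]), Km = [S](Vmax − v)/v.
Km = 52.2 × (2.08 − 1.67) / 1.67 = 21.40/1.67 = 12.8 µM.

12.8 µM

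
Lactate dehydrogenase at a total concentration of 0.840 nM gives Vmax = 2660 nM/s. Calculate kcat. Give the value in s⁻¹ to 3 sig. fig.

kcat = Vmax/[E]total = 2660 nM/s / 0.840 nM = 3170 s⁻¹.

3170 s⁻¹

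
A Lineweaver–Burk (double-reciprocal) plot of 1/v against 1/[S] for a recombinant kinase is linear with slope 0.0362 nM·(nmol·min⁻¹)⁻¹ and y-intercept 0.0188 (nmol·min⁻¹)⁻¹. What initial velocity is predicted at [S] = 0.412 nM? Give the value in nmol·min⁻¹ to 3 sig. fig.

9.38 nmol·min⁻¹

The y-intercept is 1/Vmax, so Vmax = 1/0.0188 = 53.2 nmol·min⁻¹.
The slope is Km/Vmax, so Km = 0.0362 × 53.2 = 1.93 nM.
Then v = 53.2 × 0.412/(1.93 + 0.412) = 9.38 nmol·min⁻¹.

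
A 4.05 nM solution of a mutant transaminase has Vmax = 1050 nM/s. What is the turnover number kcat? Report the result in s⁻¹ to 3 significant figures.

kcat = Vmax/[E]total = 1050 nM/s / 4.05 nM = 259 s⁻¹.

259 s⁻¹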